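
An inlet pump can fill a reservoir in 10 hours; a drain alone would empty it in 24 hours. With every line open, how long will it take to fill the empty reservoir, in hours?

Net rate = 1/10 − 1/24 = (12 − 5)/120 = 7/120 per hour.
Filling time = 1 ÷ (7/120) = 120/7 hours.

120/7 hours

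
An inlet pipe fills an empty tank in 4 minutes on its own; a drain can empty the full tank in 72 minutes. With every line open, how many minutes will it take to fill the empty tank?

72/17 minutes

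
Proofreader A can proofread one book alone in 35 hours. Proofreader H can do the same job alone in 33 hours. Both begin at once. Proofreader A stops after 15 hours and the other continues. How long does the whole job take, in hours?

132/7 hours

In the first 15 hours the combined rate is 68/1155, so 68/77 of the job is done, leaving 9/77.
After proofreader A leaves the rate is 1/33 per hour; the remaining 9/77 takes 27/7 hours.
Total = 15 + 27/7 = 132/7 hours.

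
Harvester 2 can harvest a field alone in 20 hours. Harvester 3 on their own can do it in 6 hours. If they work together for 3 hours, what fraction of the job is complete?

Combined rate: 1/20 + 1/6 = (3 + 10)/60 = 13/60 per hour.
In 3 hours they complete 3·13/60 = 13/20 of the job.

13/20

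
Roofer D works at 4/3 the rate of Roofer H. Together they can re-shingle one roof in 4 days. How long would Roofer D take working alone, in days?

Let Roofer H's rate be r; then Roofer D's rate is (4/3)r, so together (4/3 + 1)r = (7/3)r = 1/4.
Thus r = 3/28 per day.
Roofer H alone: 28/3 days; Roofer D alone: 7 days.

7 days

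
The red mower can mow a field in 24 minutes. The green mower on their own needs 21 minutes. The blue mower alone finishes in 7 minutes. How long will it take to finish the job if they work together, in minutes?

56/13 minutes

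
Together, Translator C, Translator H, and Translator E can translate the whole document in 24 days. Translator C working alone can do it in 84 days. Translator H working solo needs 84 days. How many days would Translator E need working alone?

Combined rate is 1/24 per day.
Known contribution: 1/84 + 1/84 = (1 + 1)/84 = 2/84 = 1/42 per day.
So Translator E's rate is 1/24 − 1/42 = 1/56, meaning 56 days alone.

56 days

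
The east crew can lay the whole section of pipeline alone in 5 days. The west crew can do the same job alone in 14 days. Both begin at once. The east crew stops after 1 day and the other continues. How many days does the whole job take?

56/5 days

In the first 1 day the combined rate is 19/70, so 19/70 of the job is done, leaving 51/70.
After the east crew leaves the rate is 1/14 per day; the remaining 51/70 takes 51/5 days.
Total = 1 + 51/5 = 56/5 days.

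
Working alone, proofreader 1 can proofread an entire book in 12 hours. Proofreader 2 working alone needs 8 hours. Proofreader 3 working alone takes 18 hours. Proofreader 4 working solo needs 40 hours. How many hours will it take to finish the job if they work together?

Combined rate: 1/12 + 1/8 + 1/18 + 1/40 = (30 + 45 + 20 + 9)/360 = 104/360 = 13/45 per hour.
Time = 1 ÷ (13/45) = 45/13 hours.

45/13 hours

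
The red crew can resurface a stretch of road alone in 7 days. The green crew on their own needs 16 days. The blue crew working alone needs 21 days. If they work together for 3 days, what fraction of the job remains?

Combined rate: 1/7 + 1/16 + 1/21 = (48 + 21 + 16)/336 = 85/336 per day.
In 3 days they complete 3·85/336 = 85/112 of the job.
So 27/112 remains.

27/112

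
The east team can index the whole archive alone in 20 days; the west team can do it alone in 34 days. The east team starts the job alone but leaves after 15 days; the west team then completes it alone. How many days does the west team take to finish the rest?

In 15 days the east team does 15/20 = 3/4 of the job, leaving 1/4.
The west team works at 1/34 per day, so finishing takes 1/4 ÷ 1/34 = 17/2 days.

17/2 days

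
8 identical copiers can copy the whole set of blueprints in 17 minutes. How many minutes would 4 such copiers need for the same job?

34 minutes

Total work is 8·17 = 136 copier-minutes.
With 4 copiers: 136/4 = 34 minutes.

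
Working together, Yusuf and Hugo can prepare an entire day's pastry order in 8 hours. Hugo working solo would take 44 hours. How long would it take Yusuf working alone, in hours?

88/9 hours

Combined rate is 1/8 per hour.
Known contribution: 1/44 per hour.
So Yusuf's rate is 1/8 − 1/44 = 9/88, meaning 88/9 hours alone.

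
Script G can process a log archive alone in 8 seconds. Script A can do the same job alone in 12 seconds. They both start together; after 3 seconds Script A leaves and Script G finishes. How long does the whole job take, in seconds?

6 seconds

In the first 3 seconds the combined rate is 5/24, so 5/8 of the job is done, leaving 3/8.
After Script A leaves the rate is 1/8 per second; the remaining 3/8 takes 3 seconds.
Total = 3 + 3 = 6 seconds.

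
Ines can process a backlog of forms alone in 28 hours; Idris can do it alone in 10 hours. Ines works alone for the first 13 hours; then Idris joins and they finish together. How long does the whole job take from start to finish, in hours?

In 13 hours Ines does 13/28 of the job, leaving 15/28.
Ines and Idris together work at 19/140 per hour, so finishing takes 15/28 ÷ 19/140 = 75/19 hours.
Total time = 13 + 75/19 = 322/19 hours.

322/19 hours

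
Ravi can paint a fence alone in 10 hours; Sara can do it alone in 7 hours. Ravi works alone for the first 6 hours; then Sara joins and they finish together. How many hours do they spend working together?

28/17 hours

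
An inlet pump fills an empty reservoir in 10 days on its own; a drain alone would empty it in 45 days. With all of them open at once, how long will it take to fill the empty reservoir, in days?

90/7 days

Net rate = 1/10 − 1/45 = (9 − 2)/90 = 7/90 per day.
Filling time = 1 ÷ (7/90) = 90/7 days.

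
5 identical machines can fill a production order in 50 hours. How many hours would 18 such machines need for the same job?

125/9 hours

Total work is 5·50 = 250 machine-hours.
With 18 machines: 250/18 = 125/9 hours.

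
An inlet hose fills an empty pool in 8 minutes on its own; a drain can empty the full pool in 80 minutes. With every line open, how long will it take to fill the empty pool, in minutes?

80/9 minutes

Net rate = 1/8 − 1/80 = (10 − 1)/80 = 9/80 per minute.
Filling time = 1 ÷ (9/80) = 80/9 minutes.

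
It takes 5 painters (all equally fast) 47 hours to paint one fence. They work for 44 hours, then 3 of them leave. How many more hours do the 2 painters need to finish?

One painter does 1/235 of the job per hour.
After 44 hours with 5 painters, 44/47 is done (3/47 left).
With 2 painters the rate is 2/235, so the rest takes 3/47 ÷ 2/235 = 15/2 hours.

15/2 hours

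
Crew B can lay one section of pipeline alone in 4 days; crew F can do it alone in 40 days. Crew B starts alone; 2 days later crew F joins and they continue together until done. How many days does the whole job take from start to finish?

42/11 days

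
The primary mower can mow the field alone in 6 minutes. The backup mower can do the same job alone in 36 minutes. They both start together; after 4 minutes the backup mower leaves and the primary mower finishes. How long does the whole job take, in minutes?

In the first 4 minutes the combined rate is 7/36, so 7/9 of the job is done, leaving 2/9.
After the backup mower leaves the rate is 1/6 per minute; the remaining 2/9 takes 4/3 minutes.
Total = 4 + 4/3 = 16/3 minutes.

16/3 minutes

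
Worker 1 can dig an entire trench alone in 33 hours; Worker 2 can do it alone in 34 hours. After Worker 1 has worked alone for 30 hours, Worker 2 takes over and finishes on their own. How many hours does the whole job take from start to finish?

364/11 hours

In 30 hours Worker 1 does 30/33 = 10/11 of the job, leaving 1/11.
Worker 2 works at 1/34 per hour, so finishing takes 1/11 ÷ 1/34 = 34/11 hours.
Total time = 30 + 34/11 = 364/11 hours.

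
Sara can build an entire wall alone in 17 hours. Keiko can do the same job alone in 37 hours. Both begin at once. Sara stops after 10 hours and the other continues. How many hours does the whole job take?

259/17 hours

In the first 10 hours the combined rate is 54/629, so 540/629 of the job is done, leaving 89/629.
After Sara leaves the rate is 1/37 per hour; the remaining 89/629 takes 89/17 hours.
Total = 10 + 89/17 = 259/17 hours.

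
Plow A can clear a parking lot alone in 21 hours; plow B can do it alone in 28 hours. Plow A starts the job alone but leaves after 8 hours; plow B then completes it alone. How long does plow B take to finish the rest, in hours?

In 8 hours plow A does 8/21 of the job, leaving 13/21.
Plow B works at 1/28 per hour, so finishing takes 13/21 ÷ 1/28 = 52/3 hours.

52/3 hours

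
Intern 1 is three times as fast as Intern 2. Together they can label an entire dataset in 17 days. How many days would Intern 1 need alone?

68/3 days

Let Intern 2's rate be r; then Intern 1's rate is 3r, so together (3 + 1)r = 4r = 1/17.
Thus r = 1/68 per day.
Intern 2 alone: 68 days; Intern 1 alone: 68/3 days.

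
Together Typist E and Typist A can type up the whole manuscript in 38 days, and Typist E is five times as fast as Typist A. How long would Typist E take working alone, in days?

228/5 days

Let Typist A's rate be r; then Typist E's rate is 5r, so together (5 + 1)r = 6r = 1/38.
Thus r = 1/228 per day.
Typist A alone: 228 days; Typist E alone: 228/5 days.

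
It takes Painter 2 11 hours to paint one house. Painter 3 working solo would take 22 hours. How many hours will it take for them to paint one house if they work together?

Combined rate: 1/11 + 1/22 = (2 + 1)/22 = 3/22 per hour.
Time = 1 ÷ (3/22) = 22/3 hours.

22/3 hours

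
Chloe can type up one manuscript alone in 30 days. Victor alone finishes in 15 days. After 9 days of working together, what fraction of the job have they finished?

Combined rate: 1/30 + 1/15 = (1 + 2)/30 = 3/30 = 1/10 per day.
In 9 days they complete 9·1/10 = 9/10 of the job.

9/10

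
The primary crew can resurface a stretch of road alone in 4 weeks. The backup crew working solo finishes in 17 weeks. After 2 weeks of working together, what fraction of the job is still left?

Combined rate: 1/4 + 1/17 = (17 + 4)/68 = 21/68 per week.
In 2 weeks they complete 2·21/68 = 21/34 of the job.
So 13/34 remains.

13/34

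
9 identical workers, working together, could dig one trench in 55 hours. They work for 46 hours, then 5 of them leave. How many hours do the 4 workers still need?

81/4 hours

One worker does 1/495 of the job per hour.
After 46 hours with 9 workers, 46/55 is done (9/55 left).
With 4 workers the rate is 4/495, so the rest takes 9/55 ÷ 4/495 = 81/4 hours.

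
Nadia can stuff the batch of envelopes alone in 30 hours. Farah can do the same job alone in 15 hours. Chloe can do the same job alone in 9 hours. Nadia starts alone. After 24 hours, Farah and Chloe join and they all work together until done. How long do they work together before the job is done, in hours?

18/19 hours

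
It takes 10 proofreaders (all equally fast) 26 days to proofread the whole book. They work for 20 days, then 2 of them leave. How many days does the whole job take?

One proofreader does 1/260 of the job per day.
After 20 days with 10 proofreaders, 10/13 is done (3/13 left).
With 8 proofreaders the rate is 8/260 = 2/65, so the rest takes 3/13 ÷ 2/65 = 15/2 days.
Total = 20 + 15/2 = 55/2 days.

55/2 days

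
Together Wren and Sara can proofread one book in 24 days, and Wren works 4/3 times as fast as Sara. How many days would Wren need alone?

Let Sara's rate be r; then Wren's rate is (4/3)r, so together (4/3 + 1)r = (7/3)r = 1/24.
Thus r = 1/56 per day.
Sara alone: 56 days; Wren alone: 42 days.

42 days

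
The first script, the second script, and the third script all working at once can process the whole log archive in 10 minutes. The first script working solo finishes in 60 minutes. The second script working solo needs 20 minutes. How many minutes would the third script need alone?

30 minutes

Combined rate is 1/10 per minute.
Known contribution: 1/60 + 1/20 = (1 + 3)/60 = 4/60 = 1/15 per minute.
So the third script's rate is 1/10 − 1/15 = 1/30, meaning 30 minutes alone.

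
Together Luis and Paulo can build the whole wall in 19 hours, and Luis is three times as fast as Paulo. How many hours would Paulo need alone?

76 hours

Let Paulo's rate be r; then Luis's rate is 3r, so together (3 + 1)r = 4r = 1/19.
Thus r = 1/76 per hour.
Paulo alone: 76 hours; Luis alone: 76/3 hours.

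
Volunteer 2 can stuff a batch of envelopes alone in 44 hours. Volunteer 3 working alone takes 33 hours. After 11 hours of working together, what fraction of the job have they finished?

7/12

Combined rate: 1/44 + 1/33 = (3 + 4)/132 = 7/132 per hour.
In 11 hours they complete 11·7/132 = 7/12 of the job.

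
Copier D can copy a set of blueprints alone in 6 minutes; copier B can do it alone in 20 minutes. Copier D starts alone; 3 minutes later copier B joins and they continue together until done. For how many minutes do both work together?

30/13 minutes

In 3 minutes copier D does 3/6 = 1/2 of the job, leaving 1/2.
Copier D and copier B together work at 13/60 per minute, so finishing takes 1/2 ÷ 13/60 = 30/13 minutes.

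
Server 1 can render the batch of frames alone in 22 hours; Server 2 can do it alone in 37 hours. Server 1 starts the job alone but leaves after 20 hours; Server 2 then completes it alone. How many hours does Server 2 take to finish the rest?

37/11 hours

In 20 hours Server 1 does 20/22 = 10/11 of the job, leaving 1/11.
Server 2 works at 1/37 per hour, so finishing takes 1/11 ÷ 1/37 = 37/11 hours.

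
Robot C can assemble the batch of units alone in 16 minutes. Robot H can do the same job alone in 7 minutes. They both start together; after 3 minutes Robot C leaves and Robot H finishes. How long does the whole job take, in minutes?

91/16 minutes

In the first 3 minutes the combined rate is 23/112, so 69/112 of the job is done, leaving 43/112.
After Robot C leaves the rate is 1/7 per minute; the remaining 43/112 takes 43/16 minutes.
Total = 3 + 43/16 = 91/16 minutes.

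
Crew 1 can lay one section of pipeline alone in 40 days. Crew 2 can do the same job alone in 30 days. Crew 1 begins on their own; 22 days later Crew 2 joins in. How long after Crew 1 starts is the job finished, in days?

In the first 22 days Crew 1 alone does 22/40 = 11/20 of the job, leaving 9/20.
Once everyone is working, combined rate: 1/40 + 1/30 = (3 + 4)/120 = 7/120 per day.
Remaining 9/20 at 7/120 per day takes 54/7 days.
Total from the start = 22 + 54/7 = 208/7 days.

208/7 days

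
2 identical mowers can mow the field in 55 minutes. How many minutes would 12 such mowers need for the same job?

55/6 minutes

Total work is 2·55 = 110 mower-minutes.
With 12 mowers: 110/12 = 55/6 minutes.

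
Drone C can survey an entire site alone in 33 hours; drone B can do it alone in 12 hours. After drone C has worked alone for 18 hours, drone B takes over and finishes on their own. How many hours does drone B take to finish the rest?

60/11 hours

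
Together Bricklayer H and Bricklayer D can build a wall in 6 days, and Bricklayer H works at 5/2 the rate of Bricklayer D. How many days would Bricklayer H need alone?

Let Bricklayer D's rate be r; then Bricklayer H's rate is (5/2)r, so together (5/2 + 1)r = (7/2)r = 1/6.
Thus r = 1/21 per day.
Bricklayer D alone: 21 days; Bricklayer H alone: 42/5 days.

42/5 days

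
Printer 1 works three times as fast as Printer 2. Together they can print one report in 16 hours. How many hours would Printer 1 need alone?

Let Printer 2's rate be r; then Printer 1's rate is 3r, so together (3 + 1)r = 4r = 1/16.
Thus r = 1/64 per hour.
Printer 2 alone: 64 hours; Printer 1 alone: 64/3 hours.

64/3 hours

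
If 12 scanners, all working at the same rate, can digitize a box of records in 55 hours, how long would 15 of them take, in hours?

Total work is 12·55 = 660 scanner-hours.
With 15 scanners: 660/15 = 44 hours.

44 hours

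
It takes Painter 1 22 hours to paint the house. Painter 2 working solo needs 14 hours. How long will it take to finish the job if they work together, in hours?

77/9 hours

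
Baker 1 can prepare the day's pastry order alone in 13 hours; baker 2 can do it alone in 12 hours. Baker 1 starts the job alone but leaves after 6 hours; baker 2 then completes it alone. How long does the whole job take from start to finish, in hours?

In 6 hours baker 1 does 6/13 of the job, leaving 7/13.
Baker 2 works at 1/12 per hour, so finishing takes 7/13 ÷ 1/12 = 84/13 hours.
Total time = 6 + 84/13 = 162/13 hours.

162/13 hours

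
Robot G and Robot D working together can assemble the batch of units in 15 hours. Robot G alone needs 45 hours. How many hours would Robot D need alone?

45/2 hours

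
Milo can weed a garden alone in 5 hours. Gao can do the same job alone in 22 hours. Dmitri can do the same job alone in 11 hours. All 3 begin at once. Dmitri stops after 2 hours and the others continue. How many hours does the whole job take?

In the first 2 hours the combined rate is 37/110, so 37/55 of the job is done, leaving 18/55.
After Dmitri leaves the rate is 27/110 per hour; the remaining 18/55 takes 4/3 hours.
Total = 2 + 4/3 = 10/3 hours.

10/3 hours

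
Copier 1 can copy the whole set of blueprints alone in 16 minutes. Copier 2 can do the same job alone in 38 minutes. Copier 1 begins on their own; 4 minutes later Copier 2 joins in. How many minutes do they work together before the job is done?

76/9 minutes

In the first 4 minutes Copier 1 alone does 4/16 = 1/4 of the job, leaving 3/4.
Once everyone is working, combined rate: 1/16 + 1/38 = (19 + 8)/304 = 27/304 per minute.
Remaining 3/4 at 27/304 per minute takes 76/9 minutes.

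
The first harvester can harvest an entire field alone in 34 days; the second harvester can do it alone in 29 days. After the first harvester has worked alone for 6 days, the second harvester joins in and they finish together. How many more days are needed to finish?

In 6 days the first harvester does 6/34 = 3/17 of the job, leaving 14/17.
The first harvester and the second harvester together work at 63/986 per day, so finishing takes 14/17 ÷ 63/986 = 116/9 days.

116/9 days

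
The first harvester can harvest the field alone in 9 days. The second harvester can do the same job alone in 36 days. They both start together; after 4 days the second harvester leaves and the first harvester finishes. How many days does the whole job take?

In the first 4 days the combined rate is 5/36, so 5/9 of the job is done, leaving 4/9.
After the second harvester leaves the rate is 1/9 per day; the remaining 4/9 takes 4 days.
Total = 4 + 4 = 8 days.

8 days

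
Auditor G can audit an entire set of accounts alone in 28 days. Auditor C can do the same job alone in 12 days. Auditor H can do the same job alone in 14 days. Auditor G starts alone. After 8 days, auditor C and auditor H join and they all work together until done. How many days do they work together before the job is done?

15/4 days

In the first 8 days auditor G alone does 8/28 = 2/7 of the job, leaving 5/7.
Once everyone is working, combined rate: 1/28 + 1/12 + 1/14 = (3 + 7 + 6)/84 = 16/84 = 4/21 per day.
Remaining 5/7 at 4/21 per day takes 15/4 days.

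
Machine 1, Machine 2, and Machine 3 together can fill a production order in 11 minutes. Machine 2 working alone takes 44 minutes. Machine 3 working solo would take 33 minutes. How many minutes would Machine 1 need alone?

Combined rate is 1/11 per minute.
Known contribution: 1/44 + 1/33 = (3 + 4)/132 = 7/132 per minute.
So Machine 1's rate is 1/11 − 7/132 = 5/132, meaning 132/5 minutes alone.

132/5 minutes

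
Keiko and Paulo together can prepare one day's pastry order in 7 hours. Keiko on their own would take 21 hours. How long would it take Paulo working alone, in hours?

21/2 hours

Combined rate is 1/7 per hour.
Known contribution: 1/21 per hour.
So Paulo's rate is 1/7 − 1/21 = 2/21, meaning 21/2 hours alone.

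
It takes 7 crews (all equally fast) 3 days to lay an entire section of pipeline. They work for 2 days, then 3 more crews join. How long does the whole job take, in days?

One crew does 1/21 of the job per day.
After 2 days with 7 crews, 2/3 is done (1/3 left).
With 10 crews the rate is 10/21, so the rest takes 1/3 ÷ 10/21 = 7/10 days.
Total = 2 + 7/10 = 27/10 days.

27/10 days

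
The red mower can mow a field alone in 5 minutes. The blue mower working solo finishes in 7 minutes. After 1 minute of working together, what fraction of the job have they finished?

Combined rate: 1/5 + 1/7 = (7 + 5)/35 = 12/35 per minute.
In 1 minute they complete 1·12/35 = 12/35 of the job.

12/35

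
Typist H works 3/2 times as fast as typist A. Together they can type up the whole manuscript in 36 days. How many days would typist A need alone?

90 days

Let typist A's rate be r; then typist H's rate is (3/2)r, so together (3/2 + 1)r = (5/2)r = 1/36.
Thus r = 1/90 per day.
Typist A alone: 90 days; typist H alone: 60 days.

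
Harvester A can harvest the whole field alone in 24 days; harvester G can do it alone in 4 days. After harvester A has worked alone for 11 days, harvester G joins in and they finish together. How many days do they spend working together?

13/7 days

In 11 days harvester A does 11/24 of the job, leaving 13/24.
Harvester A and harvester G together work at 7/24 per day, so finishing takes 13/24 ÷ 7/24 = 13/7 days.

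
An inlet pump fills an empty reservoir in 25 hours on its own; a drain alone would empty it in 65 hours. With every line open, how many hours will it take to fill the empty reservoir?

Net rate = 1/25 − 1/65 = (13 − 5)/325 = 8/325 per hour.
Filling time = 1 ÷ (8/325) = 325/8 hours.

325/8 hours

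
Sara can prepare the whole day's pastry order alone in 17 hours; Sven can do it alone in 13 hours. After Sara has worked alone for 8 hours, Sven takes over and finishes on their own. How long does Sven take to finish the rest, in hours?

In 8 hours Sara does 8/17 of the job, leaving 9/17.
Sven works at 1/13 per hour, so finishing takes 9/17 ÷ 1/13 = 117/17 hours.

117/17 hours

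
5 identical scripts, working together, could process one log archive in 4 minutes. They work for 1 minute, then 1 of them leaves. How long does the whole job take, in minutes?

19/4 minutes

One script does 1/20 of the job per minute.
After 1 minute with 5 scripts, 1/4 is done (3/4 left).
With 4 scripts the rate is 4/20 = 1/5, so the rest takes 3/4 ÷ 1/5 = 15/4 minutes.
Total = 1 + 15/4 = 19/4 minutes.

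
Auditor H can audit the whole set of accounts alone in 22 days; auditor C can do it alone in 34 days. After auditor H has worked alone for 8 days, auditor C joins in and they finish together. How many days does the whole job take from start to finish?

33/2 days

In 8 days auditor H does 8/22 = 4/11 of the job, leaving 7/11.
Auditor H and auditor C together work at 14/187 per day, so finishing takes 7/11 ÷ 14/187 = 17/2 days.
Total time = 8 + 17/2 = 33/2 days.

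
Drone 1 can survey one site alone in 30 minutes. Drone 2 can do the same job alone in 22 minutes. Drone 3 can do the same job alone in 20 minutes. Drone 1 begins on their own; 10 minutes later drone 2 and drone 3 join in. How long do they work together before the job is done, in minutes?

In the first 10 minutes drone 1 alone does 10/30 = 1/3 of the job, leaving 2/3.
Once everyone is working, combined rate: 1/30 + 1/22 + 1/20 = (22 + 30 + 33)/660 = 85/660 = 17/132 per minute.
Remaining 2/3 at 17/132 per minute takes 88/17 minutes.

88/17 minutes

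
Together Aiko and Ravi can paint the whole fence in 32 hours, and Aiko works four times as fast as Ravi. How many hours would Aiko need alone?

40 hours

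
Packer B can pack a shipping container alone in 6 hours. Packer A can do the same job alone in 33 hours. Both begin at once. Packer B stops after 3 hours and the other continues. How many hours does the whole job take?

In the first 3 hours the combined rate is 13/66, so 13/22 of the job is done, leaving 9/22.
After packer B leaves the rate is 1/33 per hour; the remaining 9/22 takes 27/2 hours.
Total = 3 + 27/2 = 33/2 hours.

33/2 hours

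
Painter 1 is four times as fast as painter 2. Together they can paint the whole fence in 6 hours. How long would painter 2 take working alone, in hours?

Let painter 2's rate be r; then painter 1's rate is 4r, so together (4 + 1)r = 5r = 1/6.
Thus r = 1/30 per hour.
Painter 2 alone: 30 hours; painter 1 alone: 15/2 hours.

30 hours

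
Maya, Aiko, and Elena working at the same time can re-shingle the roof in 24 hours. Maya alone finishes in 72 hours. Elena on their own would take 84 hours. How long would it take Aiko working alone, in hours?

63 hours

Combined rate is 1/24 per hour.
Known contribution: 1/72 + 1/84 = (7 + 6)/504 = 13/504 per hour.
So Aiko's rate is 1/24 − 13/504 = 1/63, meaning 63 hours alone.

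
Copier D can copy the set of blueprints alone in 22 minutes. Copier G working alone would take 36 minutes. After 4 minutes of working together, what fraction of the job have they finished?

Combined rate: 1/22 + 1/36 = (18 + 11)/396 = 29/396 per minute.
In 4 minutes they complete 4·29/396 = 29/99 of the job.

29/99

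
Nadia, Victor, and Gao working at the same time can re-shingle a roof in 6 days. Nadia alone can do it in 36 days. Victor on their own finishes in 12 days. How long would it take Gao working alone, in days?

18 days

Combined rate is 1/6 per day.
Known contribution: 1/36 + 1/12 = (1 + 3)/36 = 4/36 = 1/9 per day.
So Gao's rate is 1/6 − 1/9 = 1/18, meaning 18 days alone.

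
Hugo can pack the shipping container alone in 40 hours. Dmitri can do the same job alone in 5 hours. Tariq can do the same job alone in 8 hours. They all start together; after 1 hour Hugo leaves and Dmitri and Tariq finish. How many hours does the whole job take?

3 hours

In the first 1 hour the combined rate is 7/20, so 7/20 of the job is done, leaving 13/20.
After Hugo leaves the rate is 13/40 per hour; the remaining 13/20 takes 2 hours.
Total = 1 + 2 = 3 hours.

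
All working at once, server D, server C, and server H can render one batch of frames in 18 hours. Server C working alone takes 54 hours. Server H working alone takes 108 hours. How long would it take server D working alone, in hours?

36 hours

Combined rate is 1/18 per hour.
Known contribution: 1/54 + 1/108 = (2 + 1)/108 = 3/108 = 1/36 per hour.
So server D's rate is 1/18 − 1/36 = 1/36, meaning 36 hours alone.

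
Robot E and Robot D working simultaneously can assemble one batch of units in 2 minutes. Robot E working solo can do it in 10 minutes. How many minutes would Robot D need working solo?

5/2 minutes

Combined rate is 1/2 per minute.
Known contribution: 1/10 per minute.
So Robot D's rate is 1/2 − 1/10 = 2/5, meaning 5/2 minutes alone.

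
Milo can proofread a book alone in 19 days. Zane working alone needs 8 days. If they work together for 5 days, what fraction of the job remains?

17/152

Combined rate: 1/19 + 1/8 = (8 + 19)/152 = 27/152 per day.
In 5 days they complete 5·27/152 = 135/152 of the job.
So 17/152 remains.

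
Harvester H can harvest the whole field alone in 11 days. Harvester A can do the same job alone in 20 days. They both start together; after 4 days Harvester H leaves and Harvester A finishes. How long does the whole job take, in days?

In the first 4 days the combined rate is 31/220, so 31/55 of the job is done, leaving 24/55.
After Harvester H leaves the rate is 1/20 per day; the remaining 24/55 takes 96/11 days.
Total = 4 + 96/11 = 140/11 days.

140/11 days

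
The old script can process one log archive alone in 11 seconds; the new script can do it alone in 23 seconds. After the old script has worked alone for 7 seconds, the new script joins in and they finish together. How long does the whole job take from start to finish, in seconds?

165/17 seconds

In 7 seconds the old script does 7/11 of the job, leaving 4/11.
The old script and the new script together work at 34/253 per second, so finishing takes 4/11 ÷ 34/253 = 46/17 seconds.
Total time = 7 + 46/17 = 165/17 seconds.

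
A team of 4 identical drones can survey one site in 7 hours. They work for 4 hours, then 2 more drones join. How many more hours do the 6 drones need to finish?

One drone does 1/28 of the job per hour.
After 4 hours with 4 drones, 4/7 is done (3/7 left).
With 6 drones the rate is 6/28 = 3/14, so the rest takes 3/7 ÷ 3/14 = 2 hours.

2 hours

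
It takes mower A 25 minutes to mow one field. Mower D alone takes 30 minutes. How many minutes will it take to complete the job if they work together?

150/11 minutes

Combined rate: 1/25 + 1/30 = (6 + 5)/150 = 11/150 per minute.
Time = 1 ÷ (11/150) = 150/11 minutes.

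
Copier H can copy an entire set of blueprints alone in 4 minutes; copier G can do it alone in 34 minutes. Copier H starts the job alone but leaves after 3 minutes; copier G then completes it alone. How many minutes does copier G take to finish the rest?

In 3 minutes copier H does 3/4 of the job, leaving 1/4.
Copier G works at 1/34 per minute, so finishing takes 1/4 ÷ 1/34 = 17/2 minutes.

17/2 minutes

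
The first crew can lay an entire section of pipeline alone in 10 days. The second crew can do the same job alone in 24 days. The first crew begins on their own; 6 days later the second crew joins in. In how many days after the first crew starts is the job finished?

150/17 days

In the first 6 days the first crew alone does 6/10 = 3/5 of the job, leaving 2/5.
Once everyone is working, combined rate: 1/10 + 1/24 = (12 + 5)/120 = 17/120 per day.
Remaining 2/5 at 17/120 per day takes 48/17 days.
Total from the start = 6 + 48/17 = 150/17 days.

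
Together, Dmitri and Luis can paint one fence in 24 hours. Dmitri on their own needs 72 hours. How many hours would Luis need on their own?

36 hours

Combined rate is 1/24 per hour.
Known contribution: 1/72 per hour.
So Luis's rate is 1/24 − 1/72 = 1/36, meaning 36 hours alone.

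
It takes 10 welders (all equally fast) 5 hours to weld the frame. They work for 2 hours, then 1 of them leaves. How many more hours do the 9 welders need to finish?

One welder does 1/50 of the job per hour.
After 2 hours with 10 welders, 2/5 is done (3/5 left).
With 9 welders the rate is 9/50, so the rest takes 3/5 ÷ 9/50 = 10/3 hours.

10/3 hours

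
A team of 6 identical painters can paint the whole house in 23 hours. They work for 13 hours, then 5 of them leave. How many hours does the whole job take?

One painter does 1/138 of the job per hour.
After 13 hours with 6 painters, 13/23 is done (10/23 left).
With 1 painter the rate is 1/138, so the rest takes 10/23 ÷ 1/138 = 60 hours.
Total = 13 + 60 = 73 hours.

73 hours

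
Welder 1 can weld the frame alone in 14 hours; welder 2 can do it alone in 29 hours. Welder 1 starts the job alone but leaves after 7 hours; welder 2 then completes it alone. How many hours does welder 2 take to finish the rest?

29/2 hours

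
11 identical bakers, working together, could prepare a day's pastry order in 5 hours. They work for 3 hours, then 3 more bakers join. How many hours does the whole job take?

32/7 hours

One baker does 1/55 of the job per hour.
After 3 hours with 11 bakers, 3/5 is done (2/5 left).
With 14 bakers the rate is 14/55, so the rest takes 2/5 ÷ 14/55 = 11/7 hours.
Total = 3 + 11/7 = 32/7 hours.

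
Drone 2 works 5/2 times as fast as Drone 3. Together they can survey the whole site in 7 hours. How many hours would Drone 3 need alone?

49/2 hours

Let Drone 3's rate be r; then Drone 2's rate is (5/2)r, so together (5/2 + 1)r = (7/2)r = 1/7.
Thus r = 2/49 per hour.
Drone 3 alone: 49/2 hours; Drone 2 alone: 49/5 hours.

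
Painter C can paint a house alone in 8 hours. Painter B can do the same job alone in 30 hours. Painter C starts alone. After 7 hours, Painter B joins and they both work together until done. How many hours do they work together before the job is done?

15/19 hours

In the first 7 hours Painter C alone does 7/8 of the job, leaving 1/8.
Once everyone is working, combined rate: 1/8 + 1/30 = (15 + 4)/120 = 19/120 per hour.
Remaining 1/8 at 19/120 per hour takes 15/19 hours.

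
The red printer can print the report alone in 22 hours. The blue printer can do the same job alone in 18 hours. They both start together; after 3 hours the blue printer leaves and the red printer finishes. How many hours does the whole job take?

55/3 hours

In the first 3 hours the combined rate is 10/99, so 10/33 of the job is done, leaving 23/33.
After the blue printer leaves the rate is 1/22 per hour; the remaining 23/33 takes 46/3 hours.
Total = 3 + 46/3 = 55/3 hours.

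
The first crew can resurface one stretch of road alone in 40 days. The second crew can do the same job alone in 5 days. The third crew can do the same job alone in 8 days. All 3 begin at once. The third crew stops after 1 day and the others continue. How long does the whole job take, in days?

In the first 1 day the combined rate is 7/20, so 7/20 of the job is done, leaving 13/20.
After the third crew leaves the rate is 9/40 per day; the remaining 13/20 takes 26/9 days.
Total = 1 + 26/9 = 35/9 days.

35/9 days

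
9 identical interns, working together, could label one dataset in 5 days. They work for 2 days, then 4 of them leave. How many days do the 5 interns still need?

One intern does 1/45 of the job per day.
After 2 days with 9 interns, 2/5 is done (3/5 left).
With 5 interns the rate is 5/45 = 1/9, so the rest takes 3/5 ÷ 1/9 = 27/5 days.

27/5 days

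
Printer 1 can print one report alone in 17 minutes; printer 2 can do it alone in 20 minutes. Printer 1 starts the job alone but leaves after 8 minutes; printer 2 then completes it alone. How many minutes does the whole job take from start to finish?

In 8 minutes printer 1 does 8/17 of the job, leaving 9/17.
Printer 2 works at 1/20 per minute, so finishing takes 9/17 ÷ 1/20 = 180/17 minutes.
Total time = 8 + 180/17 = 316/17 minutes.

316/17 minutes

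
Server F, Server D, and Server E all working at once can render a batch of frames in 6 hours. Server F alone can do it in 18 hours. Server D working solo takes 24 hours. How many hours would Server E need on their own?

72/5 hours

Combined rate is 1/6 per hour.
Known contribution: 1/18 + 1/24 = (4 + 3)/72 = 7/72 per hour.
So Server E's rate is 1/6 − 7/72 = 5/72, meaning 72/5 hours alone.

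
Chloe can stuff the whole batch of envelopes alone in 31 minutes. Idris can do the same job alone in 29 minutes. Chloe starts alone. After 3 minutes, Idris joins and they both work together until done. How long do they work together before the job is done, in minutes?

In the first 3 minutes Chloe alone does 3/31 of the job, leaving 28/31.
Once everyone is working, combined rate: 1/31 + 1/29 = (29 + 31)/899 = 60/899 per minute.
Remaining 28/31 at 60/899 per minute takes 203/15 minutes.

203/15 minutes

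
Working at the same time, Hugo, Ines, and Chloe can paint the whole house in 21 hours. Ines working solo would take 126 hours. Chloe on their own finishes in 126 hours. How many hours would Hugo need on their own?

Combined rate is 1/21 per hour.
Known contribution: 1/126 + 1/126 = (1 + 1)/126 = 2/126 = 1/63 per hour.
So Hugo's rate is 1/21 − 1/63 = 2/63, meaning 63/2 hours alone.

63/2 hours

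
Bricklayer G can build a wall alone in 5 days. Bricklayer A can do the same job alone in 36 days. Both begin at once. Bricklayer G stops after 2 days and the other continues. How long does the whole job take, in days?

In the first 2 days the combined rate is 41/180, so 41/90 of the job is done, leaving 49/90.
After Bricklayer G leaves the rate is 1/36 per day; the remaining 49/90 takes 98/5 days.
Total = 2 + 98/5 = 108/5 days.

108/5 days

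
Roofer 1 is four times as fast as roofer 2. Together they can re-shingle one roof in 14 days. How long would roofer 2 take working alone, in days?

70 days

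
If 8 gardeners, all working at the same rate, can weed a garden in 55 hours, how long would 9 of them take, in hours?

440/9 hours

Total work is 8·55 = 440 gardener-hours.
With 9 gardeners: 440/9 hours.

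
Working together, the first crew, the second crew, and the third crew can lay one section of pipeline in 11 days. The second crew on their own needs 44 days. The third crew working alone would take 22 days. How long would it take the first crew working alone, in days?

Combined rate is 1/11 per day.
Known contribution: 1/44 + 1/22 = (1 + 2)/44 = 3/44 per day.
So the first crew's rate is 1/11 − 3/44 = 1/44, meaning 44 days alone.

44 days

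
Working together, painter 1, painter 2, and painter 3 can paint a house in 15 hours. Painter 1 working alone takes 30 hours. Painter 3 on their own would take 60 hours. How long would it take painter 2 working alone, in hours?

60 hours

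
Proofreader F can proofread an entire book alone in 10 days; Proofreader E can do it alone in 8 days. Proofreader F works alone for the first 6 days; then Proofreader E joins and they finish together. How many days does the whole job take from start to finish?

70/9 days

In 6 days Proofreader F does 6/10 = 3/5 of the job, leaving 2/5.
Proofreader F and Proofreader E together work at 9/40 per day, so finishing takes 2/5 ÷ 9/40 = 16/9 days.
Total time = 6 + 16/9 = 70/9 days.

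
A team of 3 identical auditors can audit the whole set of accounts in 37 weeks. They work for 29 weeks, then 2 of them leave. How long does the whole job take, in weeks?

One auditor does 1/111 of the job per week.
After 29 weeks with 3 auditors, 29/37 is done (8/37 left).
With 1 auditor the rate is 1/111, so the rest takes 8/37 ÷ 1/111 = 24 weeks.
Total = 29 + 24 = 53 weeks.

53 weeks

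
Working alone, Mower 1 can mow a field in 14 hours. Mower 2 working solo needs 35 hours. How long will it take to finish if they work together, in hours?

Combined rate: 1/14 + 1/35 = (5 + 2)/70 = 7/70 = 1/10 per hour.
Time = 1 ÷ (1/10) = 10 hours.

10 hours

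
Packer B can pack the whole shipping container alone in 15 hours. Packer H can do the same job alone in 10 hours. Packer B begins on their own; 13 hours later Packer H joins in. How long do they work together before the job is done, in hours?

4/5 hours

In the first 13 hours Packer B alone does 13/15 of the job, leaving 2/15.
Once everyone is working, combined rate: 1/15 + 1/10 = (2 + 3)/30 = 5/30 = 1/6 per hour.
Remaining 2/15 at 1/6 per hour takes 4/5 hours.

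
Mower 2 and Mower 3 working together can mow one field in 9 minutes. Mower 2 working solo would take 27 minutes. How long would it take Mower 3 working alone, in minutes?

Combined rate is 1/9 per minute.
Known contribution: 1/27 per minute.
So Mower 3's rate is 1/9 − 1/27 = 2/27, meaning 27/2 minutes alone.

27/2 minutes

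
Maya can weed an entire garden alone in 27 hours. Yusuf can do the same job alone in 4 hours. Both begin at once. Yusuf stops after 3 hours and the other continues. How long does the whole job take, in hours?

27/4 hours

In the first 3 hours the combined rate is 31/108, so 31/36 of the job is done, leaving 5/36.
After Yusuf leaves the rate is 1/27 per hour; the remaining 5/36 takes 15/4 hours.
Total = 3 + 15/4 = 27/4 hours.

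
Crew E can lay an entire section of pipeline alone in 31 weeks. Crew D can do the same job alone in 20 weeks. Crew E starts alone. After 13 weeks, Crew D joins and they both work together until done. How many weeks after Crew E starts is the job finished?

341/17 weeks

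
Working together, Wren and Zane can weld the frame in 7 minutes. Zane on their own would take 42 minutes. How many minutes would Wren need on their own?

Combined rate is 1/7 per minute.
Known contribution: 1/42 per minute.
So Wren's rate is 1/7 − 1/42 = 5/42, meaning 42/5 minutes alone.

42/5 minutes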